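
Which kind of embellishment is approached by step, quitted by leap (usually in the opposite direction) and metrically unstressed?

Escape tone.

Approach: by step. Departure: by leap. Metric position: weak.
Step in, leap out, from a weak position — an escape tone (échappée). (It is the mirror image of the appoggiatura, which leaps in and steps out on a strong beat.)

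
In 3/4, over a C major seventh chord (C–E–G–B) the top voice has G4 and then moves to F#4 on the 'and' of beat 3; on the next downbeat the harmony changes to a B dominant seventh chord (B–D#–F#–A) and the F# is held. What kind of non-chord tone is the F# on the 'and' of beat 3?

Anticipation.

The harmony at that moment is C major seventh chord (C, E, G, B); F#4 is not a chord tone.
It is approached by step down from G4 and then sustained as the same pitch into the next harmony.
Arriving early and becoming a chord tone when the harmony changes — an anticipation.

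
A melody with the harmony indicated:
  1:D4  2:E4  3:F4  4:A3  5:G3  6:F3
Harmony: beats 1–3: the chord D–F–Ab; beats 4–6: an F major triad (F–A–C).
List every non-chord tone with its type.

The harmony at that moment is D diminished triad (D, F, Ab); E4 is not a chord tone.
It is approached by step up from D4 and left by step up to F4.
Step in, step out in the same direction — a passing tone.
The harmony at that moment is F major triad (F, A, C); G3 is not a chord tone.
It is approached by step down from A3 and left by step down to F3.
Step in, step out in the same direction — a passing tone.

E4 (beat 2) — passing tone; G3 (beat 5) — passing tone.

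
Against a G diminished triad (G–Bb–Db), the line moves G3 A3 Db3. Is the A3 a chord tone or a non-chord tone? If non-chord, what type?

The harmony at that moment is G diminished triad (G, Bb, Db); A3 is not a chord tone.
It is approached by step up from G3 and left by leap down to Db3.
Step in, leap out — an escape tone.

Non-chord tone — an escape tone.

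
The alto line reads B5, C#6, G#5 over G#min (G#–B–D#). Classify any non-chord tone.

The harmony at that moment is G# minor triad (G#, B, D#); C#6 is not a chord tone.
It is approached by step up from B5 and left by leap down to G#5.
Step in, leap out — an escape tone.

C#6 is an escape tone.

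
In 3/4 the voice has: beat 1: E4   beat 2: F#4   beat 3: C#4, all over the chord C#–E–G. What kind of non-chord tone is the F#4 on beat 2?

Escape tone.

The harmony at that moment is C# diminished triad (C#, E, G); F#4 is not a chord tone.
It is approached by step up from E4 and left by leap down to C#4.
Step in, leap out, on a weak beat — an escape tone.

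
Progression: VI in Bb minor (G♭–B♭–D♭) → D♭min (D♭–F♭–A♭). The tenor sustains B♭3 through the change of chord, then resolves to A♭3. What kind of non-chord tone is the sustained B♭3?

The harmony at that moment is D♭ minor triad (D♭, F♭, A♭); B♭3 is not a chord tone.
It is held over (the same pitch as the preceding B♭3) and left by step down to A♭3.
Held over from the previous chord and resolving down by step — a suspension.

B♭3 is a suspension.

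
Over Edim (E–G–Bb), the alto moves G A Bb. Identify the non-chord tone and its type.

The harmony at that moment is E diminished triad (E, G, Bb); A is not a chord tone.
It is approached by step up from G and left by step up to Bb.
Step in, step out in the same direction — a passing tone.

A is a passing tone.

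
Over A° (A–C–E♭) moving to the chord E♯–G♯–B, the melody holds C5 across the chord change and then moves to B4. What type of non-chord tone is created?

The harmony at that moment is E♯ diminished triad (E♯, G♯, B); C5 is not a chord tone.
It is held over (the same pitch as the preceding C5) and left by step down to B4.
Held over from the previous chord and resolving down by step — a suspension.

C5 is a suspension.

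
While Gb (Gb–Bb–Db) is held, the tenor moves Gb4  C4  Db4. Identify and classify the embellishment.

C4 is an appoggiatura.

The harmony at that moment is Gb major triad (Gb, Bb, Db); C4 is not a chord tone.
It is approached by leap down from Gb4 and left by step up to Db4.
Leap in, step out — an appoggiatura.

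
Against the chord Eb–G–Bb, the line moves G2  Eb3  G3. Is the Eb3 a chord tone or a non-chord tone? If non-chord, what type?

Chord tone (the root of Eb major triad).

Eb major triad contains Eb, G, Bb; Eb is the root, so it is a chord tone.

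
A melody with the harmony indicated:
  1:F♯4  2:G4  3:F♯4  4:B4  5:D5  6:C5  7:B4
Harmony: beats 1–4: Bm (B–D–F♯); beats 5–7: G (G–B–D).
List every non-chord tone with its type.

The harmony at that moment is B minor triad (B, D, F♯); G4 is not a chord tone.
It is approached by step up from F♯4 and left by step down to F♯4.
Step away and step back to the same note — a neighbor tone (upper neighbor).
The harmony at that moment is G major triad (G, B, D); C5 is not a chord tone.
It is approached by step down from D5 and left by step down to B4.
Step in, step out in the same direction — a passing tone.

G4 (beat 2) — neighbor tone; C5 (beat 6) — passing tone.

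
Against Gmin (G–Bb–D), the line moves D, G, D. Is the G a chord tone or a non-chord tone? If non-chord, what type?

G minor triad contains G, Bb, D; G is the root, so it is a chord tone.

Chord tone (the root of G minor triad).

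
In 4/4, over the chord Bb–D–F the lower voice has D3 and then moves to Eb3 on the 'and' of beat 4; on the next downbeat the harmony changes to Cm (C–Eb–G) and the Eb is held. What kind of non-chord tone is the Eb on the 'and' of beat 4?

Anticipation.

The harmony at that moment is Bb major triad (Bb, D, F); Eb3 is not a chord tone.
It is approached by step up from D3 and then sustained as the same pitch into the next harmony.
Arriving early and becoming a chord tone when the harmony changes — an anticipation.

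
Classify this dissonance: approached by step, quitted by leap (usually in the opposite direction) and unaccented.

Escape tone.

Approach: by step. Departure: by leap. Metric position: weak.
Step in, leap out, from a weak position — an escape tone (échappée). (It is the mirror image of the appoggiatura, which leaps in and steps out on a strong beat.)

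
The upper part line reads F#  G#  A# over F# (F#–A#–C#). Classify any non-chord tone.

G# is a passing tone.

The harmony at that moment is F# major triad (F#, A#, C#); G# is not a chord tone.
It is approached by step up from F# and left by step up to A#.
Step in, step out in the same direction — a passing tone.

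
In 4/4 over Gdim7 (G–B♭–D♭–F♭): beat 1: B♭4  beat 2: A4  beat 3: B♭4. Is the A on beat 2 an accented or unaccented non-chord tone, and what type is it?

The harmony at that moment is G diminished seventh chord (G, B♭, D♭, F♭); A4 is not a chord tone.
It is approached by step down from B♭4 and left by step up to B♭4.
Step away and step back to the same note — a neighbor tone (lower neighbor).
It falls on a weak beat, so it is unaccented.

Unaccented neighbor tone.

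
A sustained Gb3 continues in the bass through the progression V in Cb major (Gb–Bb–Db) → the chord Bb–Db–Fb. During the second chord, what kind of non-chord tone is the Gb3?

The harmony at that moment is Bb diminished triad (Bb, Db, Fb); Gb3 is not a chord tone.
It is held over (the same pitch as the preceding Gb3) and then sustained as the same pitch into the next harmony.
Sustained through a change of harmony — a pedal tone.

Pedal tone (pedal point).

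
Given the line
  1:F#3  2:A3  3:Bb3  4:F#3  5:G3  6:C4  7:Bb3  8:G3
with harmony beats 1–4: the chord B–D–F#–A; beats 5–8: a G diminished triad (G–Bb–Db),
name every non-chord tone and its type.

Bb3 (beat 3) — escape tone; C4 (beat 6) — appoggiatura.

The harmony at that moment is B minor seventh chord (B, D, F#, A); Bb3 is not a chord tone.
It is approached by step up from A3 and left by leap down to F#3.
Step in, leap out — an escape tone.
The harmony at that moment is G diminished triad (G, Bb, Db); C4 is not a chord tone.
It is approached by leap up from G3 and left by step down to Bb3.
Leap in, step out — an appoggiatura.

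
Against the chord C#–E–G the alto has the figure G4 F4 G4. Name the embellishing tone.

The harmony at that moment is C# diminished triad (C#, E, G); F4 is not a chord tone.
It is approached by step down from G4 and left by step up to G4.
Step away and step back to the same note — a neighbor tone (lower neighbor).

F4 is a neighbor tone.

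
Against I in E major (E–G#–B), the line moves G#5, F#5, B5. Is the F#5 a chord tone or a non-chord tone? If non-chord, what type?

Non-chord tone — an escape tone.

The harmony at that moment is E major triad (E, G#, B); F#5 is not a chord tone.
It is approached by step down from G#5 and left by leap up to B5.
Step in, leap out — an escape tone.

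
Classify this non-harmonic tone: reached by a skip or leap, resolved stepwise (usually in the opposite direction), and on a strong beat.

Approach: by leap. Departure: by step. Metric position: strong.
Leap in, step out, in a metrically strong position — an appoggiatura. (It is the mirror image of the escape tone, which steps in and leaps out from a weak position.)

Appoggiatura.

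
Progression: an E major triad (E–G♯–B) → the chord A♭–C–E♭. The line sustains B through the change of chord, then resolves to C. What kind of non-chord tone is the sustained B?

B is a retardation.

The harmony at that moment is A♭ major triad (A♭, C, E♭); B is not a chord tone.
It is held over (the same pitch as the preceding B) and left by step up to C.
Held over from the previous chord and resolving up by step — a retardation.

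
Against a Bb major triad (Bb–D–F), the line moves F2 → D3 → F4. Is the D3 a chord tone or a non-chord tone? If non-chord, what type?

Chord tone (the third of Bb major triad).

Bb major triad contains Bb, D, F; D is the third, so it is a chord tone.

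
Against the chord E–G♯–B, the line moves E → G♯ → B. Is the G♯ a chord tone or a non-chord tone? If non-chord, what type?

E major triad contains E, G♯, B; G♯ is the third, so it is a chord tone.

Chord tone (the third of E major triad).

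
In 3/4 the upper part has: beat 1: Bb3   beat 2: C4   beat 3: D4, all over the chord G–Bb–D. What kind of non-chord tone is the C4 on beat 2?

The harmony at that moment is G minor triad (G, Bb, D); C4 is not a chord tone.
It is approached by step up from Bb3 and left by step up to D4.
Step in, step out in the same direction — a passing tone.

Passing tone.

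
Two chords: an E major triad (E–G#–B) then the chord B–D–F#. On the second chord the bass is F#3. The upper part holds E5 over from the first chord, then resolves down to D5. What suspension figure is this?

7–6 suspension.

At the second chord the bass is F#3. The suspended E5 lies a seventh above the bass; after resolving down by step to D5, the interval above the bass becomes a sixth.
Suspension figures are named by those two intervals: 7–6.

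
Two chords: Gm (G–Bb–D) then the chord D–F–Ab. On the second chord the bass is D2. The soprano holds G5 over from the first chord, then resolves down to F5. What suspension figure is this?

At the second chord the bass is D2. The suspended G5 lies a fourth above the bass; after resolving down by step to F5, the interval above the bass becomes a third.
Suspension figures are named by those two intervals: 4–3.

4–3 suspension.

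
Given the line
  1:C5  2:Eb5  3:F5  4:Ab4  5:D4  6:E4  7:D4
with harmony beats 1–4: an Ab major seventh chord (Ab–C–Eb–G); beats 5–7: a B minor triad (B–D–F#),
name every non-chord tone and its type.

F5 (beat 3) — escape tone; E4 (beat 6) — neighbor tone.

The harmony at that moment is Ab major seventh chord (Ab, C, Eb, G); F5 is not a chord tone.
It is approached by step up from Eb5 and left by leap down to Ab4.
Step in, leap out — an escape tone.
The harmony at that moment is B minor triad (B, D, F#); E4 is not a chord tone.
It is approached by step up from D4 and left by step down to D4.
Step away and step back to the same note — a neighbor tone (upper neighbor).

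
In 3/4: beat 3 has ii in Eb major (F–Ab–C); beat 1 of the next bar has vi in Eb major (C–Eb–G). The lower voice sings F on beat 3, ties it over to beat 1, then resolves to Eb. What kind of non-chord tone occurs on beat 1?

Suspension.

The harmony at that moment is C minor triad (C, Eb, G); F is not a chord tone.
It is held over (the same pitch as the preceding F) and left by step down to Eb.
Held over from the previous chord and resolving down by step — a suspension.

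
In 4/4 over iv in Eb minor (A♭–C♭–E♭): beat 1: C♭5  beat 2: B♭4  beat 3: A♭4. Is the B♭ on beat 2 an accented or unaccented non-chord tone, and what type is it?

Unaccented passing tone.

The harmony at that moment is A♭ minor triad (A♭, C♭, E♭); B♭4 is not a chord tone.
It is approached by step down from C♭5 and left by step down to A♭4.
Step in, step out in the same direction — a passing tone.
It falls on a weak beat, so it is unaccented.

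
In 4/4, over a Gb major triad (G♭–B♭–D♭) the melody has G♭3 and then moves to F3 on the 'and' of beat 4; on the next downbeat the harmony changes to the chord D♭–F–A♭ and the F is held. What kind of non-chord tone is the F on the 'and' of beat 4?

The harmony at that moment is G♭ major triad (G♭, B♭, D♭); F3 is not a chord tone.
It is approached by step down from G♭3 and then sustained as the same pitch into the next harmony.
Arriving early and becoming a chord tone when the harmony changes — an anticipation.

Anticipation.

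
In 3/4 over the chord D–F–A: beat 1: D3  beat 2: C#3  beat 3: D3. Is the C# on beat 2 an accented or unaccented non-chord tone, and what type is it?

The harmony at that moment is D minor triad (D, F, A); C#3 is not a chord tone.
It is approached by step down from D3 and left by step up to D3.
Step away and step back to the same note — a neighbor tone (lower neighbor).
It falls on a weak beat, so it is unaccented.

Unaccented neighbor tone.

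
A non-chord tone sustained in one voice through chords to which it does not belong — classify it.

Approach: none. Departure: none — a single pitch is sustained while the chords change around it, passing through harmonies that do not contain it.
No melodic motion at all; the dissonance is created entirely by the moving harmonies against the stationary note — a pedal tone (pedal point).

Pedal tone.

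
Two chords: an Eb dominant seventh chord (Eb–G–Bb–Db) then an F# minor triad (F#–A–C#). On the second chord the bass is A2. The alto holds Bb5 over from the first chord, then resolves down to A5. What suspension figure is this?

9–8 suspension.

At the second chord the bass is A2. The suspended Bb5 lies a ninth above the bass; after resolving down by step to A5, the interval above the bass becomes an octave.
Suspension figures are named by those two intervals: 9–8.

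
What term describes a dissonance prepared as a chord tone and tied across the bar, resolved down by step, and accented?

Suspension.

Approach: by preparation — the pitch is first a chord tone, then held (tied or repeated) while the harmony changes under it. Departure: down by step. Metric position: strong.
A prepared dissonance that resolves downward by step — a suspension. (The same figure resolving upward would be a retardation.)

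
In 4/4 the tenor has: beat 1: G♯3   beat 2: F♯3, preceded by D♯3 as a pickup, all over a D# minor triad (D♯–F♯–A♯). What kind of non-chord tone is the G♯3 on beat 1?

The harmony at that moment is D♯ minor triad (D♯, F♯, A♯); G♯3 is not a chord tone.
It is approached by leap up from D♯3 and left by step down to F♯3.
Leap in, step out, metrically accented — an appoggiatura.

Appoggiatura.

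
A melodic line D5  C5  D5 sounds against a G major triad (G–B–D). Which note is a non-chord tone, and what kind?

C5 is a neighbor tone.

The harmony at that moment is G major triad (G, B, D); C5 is not a chord tone.
It is approached by step down from D5 and left by step up to D5.
Step away and step back to the same note — a neighbor tone (lower neighbor).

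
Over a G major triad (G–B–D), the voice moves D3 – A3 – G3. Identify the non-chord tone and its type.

The harmony at that moment is G major triad (G, B, D); A3 is not a chord tone.
It is approached by leap up from D3 and left by step down to G3.
Leap in, step out — an appoggiatura.

A3 is an appoggiatura.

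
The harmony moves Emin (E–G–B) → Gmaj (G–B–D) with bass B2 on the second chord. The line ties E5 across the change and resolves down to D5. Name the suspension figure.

4–3 suspension.

At the second chord the bass is B2. The suspended E5 lies a fourth above the bass; after resolving down by step to D5, the interval above the bass becomes a third.
Suspension figures are named by those two intervals: 4–3.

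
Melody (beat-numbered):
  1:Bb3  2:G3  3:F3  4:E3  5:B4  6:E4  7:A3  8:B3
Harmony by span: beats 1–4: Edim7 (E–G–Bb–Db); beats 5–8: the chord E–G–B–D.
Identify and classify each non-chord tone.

The harmony at that moment is E diminished seventh chord (E, G, Bb, Db); F3 is not a chord tone.
It is approached by step down from G3 and left by step down to E3.
Step in, step out in the same direction — a passing tone.
The harmony at that moment is E minor seventh chord (E, G, B, D); A3 is not a chord tone.
It is approached by leap down from E4 and left by step up to B3.
Leap in, step out — an appoggiatura.

F3 (beat 3) — passing tone; A3 (beat 7) — appoggiatura.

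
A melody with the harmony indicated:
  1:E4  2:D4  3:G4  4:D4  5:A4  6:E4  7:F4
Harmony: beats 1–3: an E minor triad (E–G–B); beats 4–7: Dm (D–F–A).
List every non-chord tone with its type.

D4 (beat 2) — escape tone; E4 (beat 6) — appoggiatura.

The harmony at that moment is E minor triad (E, G, B); D4 is not a chord tone.
It is approached by step down from E4 and left by leap up to G4.
Step in, leap out — an escape tone.
The harmony at that moment is D minor triad (D, F, A); E4 is not a chord tone.
It is approached by leap down from A4 and left by step up to F4.
Leap in, step out — an appoggiatura.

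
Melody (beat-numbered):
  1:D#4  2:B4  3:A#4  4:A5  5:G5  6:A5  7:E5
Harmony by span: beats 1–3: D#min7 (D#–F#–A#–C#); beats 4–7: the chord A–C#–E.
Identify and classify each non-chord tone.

The harmony at that moment is D# minor seventh chord (D#, F#, A#, C#); B4 is not a chord tone.
It is approached by leap up from D#4 and left by step down to A#4.
Leap in, step out — an appoggiatura.
The harmony at that moment is A major triad (A, C#, E); G5 is not a chord tone.
It is approached by step down from A5 and left by step up to A5.
Step away and step back to the same note — a neighbor tone (lower neighbor).

B4 (beat 2) — appoggiatura; G5 (beat 5) — neighbor tone.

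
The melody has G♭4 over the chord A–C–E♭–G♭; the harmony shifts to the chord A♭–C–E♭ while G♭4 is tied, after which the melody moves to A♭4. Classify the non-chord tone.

The harmony at that moment is A♭ major triad (A♭, C, E♭); G♭4 is not a chord tone.
It is held over (the same pitch as the preceding G♭4) and left by step up to A♭4.
Held over from the previous chord and resolving up by step — a retardation.

G♭4 is a retardation.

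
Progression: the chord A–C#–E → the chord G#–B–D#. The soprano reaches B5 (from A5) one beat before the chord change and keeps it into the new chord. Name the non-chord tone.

The harmony at that moment is A major triad (A, C#, E); B5 is not a chord tone.
It is approached by step up from A5 and then sustained as the same pitch into the next harmony.
Arriving early and becoming a chord tone when the harmony changes — an anticipation.

B5 is an anticipation.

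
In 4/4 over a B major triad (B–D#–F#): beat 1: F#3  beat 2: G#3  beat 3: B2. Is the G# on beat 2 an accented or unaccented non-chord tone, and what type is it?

The harmony at that moment is B major triad (B, D#, F#); G#3 is not a chord tone.
It is approached by step up from F#3 and left by leap down to B2.
Step in, leap out — an escape tone.
It falls on a weak beat, so it is unaccented.

Unaccented escape tone.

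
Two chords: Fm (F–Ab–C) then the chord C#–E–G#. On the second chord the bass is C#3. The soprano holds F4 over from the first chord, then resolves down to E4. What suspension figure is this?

At the second chord the bass is C#3. The suspended F4 lies a fourth above the bass; after resolving down by step to E4, the interval above the bass becomes a third.
Suspension figures are named by those two intervals: 4–3.

4–3 suspension.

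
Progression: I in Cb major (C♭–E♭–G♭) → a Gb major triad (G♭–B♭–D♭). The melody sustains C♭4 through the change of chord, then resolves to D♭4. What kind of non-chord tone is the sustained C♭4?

The harmony at that moment is G♭ major triad (G♭, B♭, D♭); C♭4 is not a chord tone.
It is held over (the same pitch as the preceding C♭4) and left by step up to D♭4.
Held over from the previous chord and resolving up by step — a retardation.

C♭4 is a retardation.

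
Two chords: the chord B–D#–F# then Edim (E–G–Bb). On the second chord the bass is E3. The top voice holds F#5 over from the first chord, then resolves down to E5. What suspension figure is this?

9–8 suspension.

At the second chord the bass is E3. The suspended F#5 lies a ninth above the bass; after resolving down by step to E5, the interval above the bass becomes an octave.
Suspension figures are named by those two intervals: 9–8.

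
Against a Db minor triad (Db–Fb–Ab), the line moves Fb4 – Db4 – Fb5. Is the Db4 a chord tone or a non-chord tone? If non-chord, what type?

Db minor triad contains Db, Fb, Ab; Db is the root, so it is a chord tone.

Chord tone (the root of Db minor triad).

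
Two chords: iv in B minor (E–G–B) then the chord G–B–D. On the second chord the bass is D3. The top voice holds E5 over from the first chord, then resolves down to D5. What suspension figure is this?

9–8 suspension.

At the second chord the bass is D3. The suspended E5 lies a ninth above the bass; after resolving down by step to D5, the interval above the bass becomes an octave.
Suspension figures are named by those two intervals: 9–8.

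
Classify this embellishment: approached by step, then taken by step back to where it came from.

Approach: by step. Departure: by step in the opposite direction, back to the starting pitch.
Stepwise on both sides but reversing to return to the same chord tone — a neighbor tone. (Had it continued onward in the same direction it would be a passing tone instead.)

Neighbor tone.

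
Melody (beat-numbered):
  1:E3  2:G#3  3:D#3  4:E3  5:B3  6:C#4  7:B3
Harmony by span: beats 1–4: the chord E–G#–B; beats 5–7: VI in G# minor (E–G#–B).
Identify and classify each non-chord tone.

D#3 (beat 3) — appoggiatura; C#4 (beat 6) — neighbor tone.

The harmony at that moment is E major triad (E, G#, B); D#3 is not a chord tone.
It is approached by leap down from G#3 and left by step up to E3.
Leap in, step out — an appoggiatura.
The harmony at that moment is E major triad (E, G#, B); C#4 is not a chord tone.
It is approached by step up from B3 and left by step down to B3.
Step away and step back to the same note — a neighbor tone (upper neighbor).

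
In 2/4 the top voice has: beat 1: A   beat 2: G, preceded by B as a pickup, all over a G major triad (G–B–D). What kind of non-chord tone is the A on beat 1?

Passing tone.

The harmony at that moment is G major triad (G, B, D); A is not a chord tone.
It is approached by step down from B and left by step down to G.
Step in, step out in the same direction — a passing tone.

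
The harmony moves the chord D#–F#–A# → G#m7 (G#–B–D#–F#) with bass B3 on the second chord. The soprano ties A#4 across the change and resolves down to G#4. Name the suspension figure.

At the second chord the bass is B3. The suspended A#4 lies a seventh above the bass; after resolving down by step to G#4, the interval above the bass becomes a sixth.
Suspension figures are named by those two intervals: 7–6.

7–6 suspension.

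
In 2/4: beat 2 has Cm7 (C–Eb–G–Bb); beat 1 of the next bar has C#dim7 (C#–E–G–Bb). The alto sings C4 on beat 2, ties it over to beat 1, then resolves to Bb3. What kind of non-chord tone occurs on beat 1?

The harmony at that moment is C# diminished seventh chord (C#, E, G, Bb); C4 is not a chord tone.
It is held over (the same pitch as the preceding C4) and left by step down to Bb3.
Held over from the previous chord and resolving down by step — a suspension.

Suspension.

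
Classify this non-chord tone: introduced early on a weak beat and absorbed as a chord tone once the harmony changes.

Anticipation.

Approach: ahead of the chord change (typically by step), so it is dissonant against the current harmony. Departure: none — the same pitch is restated or held and is a chord tone of the new harmony.
Dissonant first, consonant once the harmony catches up: the note simply arrives early — an anticipation. (The reverse timing, consonant first and dissonant after the change, would be a suspension or retardation.)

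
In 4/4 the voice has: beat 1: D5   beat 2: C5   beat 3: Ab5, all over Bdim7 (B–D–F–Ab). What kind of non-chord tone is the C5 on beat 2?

The harmony at that moment is B diminished seventh chord (B, D, F, Ab); C5 is not a chord tone.
It is approached by step down from D5 and left by leap up to Ab5.
Step in, leap out, on a weak beat — an escape tone.

Escape tone.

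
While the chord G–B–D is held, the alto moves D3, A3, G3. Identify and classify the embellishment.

The harmony at that moment is G major triad (G, B, D); A3 is not a chord tone.
It is approached by leap up from D3 and left by step down to G3.
Leap in, step out — an appoggiatura.

A3 is an appoggiatura.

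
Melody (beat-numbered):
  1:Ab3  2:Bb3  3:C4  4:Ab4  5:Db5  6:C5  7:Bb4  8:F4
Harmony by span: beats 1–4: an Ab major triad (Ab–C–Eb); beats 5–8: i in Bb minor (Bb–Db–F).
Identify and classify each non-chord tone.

Bb3 (beat 2) — passing tone; C5 (beat 6) — passing tone.

The harmony at that moment is Ab major triad (Ab, C, Eb); Bb3 is not a chord tone.
It is approached by step up from Ab3 and left by step up to C4.
Step in, step out in the same direction — a passing tone.
The harmony at that moment is Bb minor triad (Bb, Db, F); C5 is not a chord tone.
It is approached by step down from Db5 and left by step down to Bb4.
Step in, step out in the same direction — a passing tone.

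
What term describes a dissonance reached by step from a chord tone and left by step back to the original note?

Approach: by step. Departure: by step in the opposite direction, back to the starting pitch.
Stepwise on both sides but reversing to return to the same chord tone — a neighbor tone. (Had it continued onward in the same direction it would be a passing tone instead.)

Neighbor tone.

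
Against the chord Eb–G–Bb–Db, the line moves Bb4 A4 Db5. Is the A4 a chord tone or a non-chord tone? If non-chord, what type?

The harmony at that moment is Eb dominant seventh chord (Eb, G, Bb, Db); A4 is not a chord tone.
It is approached by step down from Bb4 and left by leap up to Db5.
Step in, leap out — an escape tone.

Non-chord tone — an escape tone.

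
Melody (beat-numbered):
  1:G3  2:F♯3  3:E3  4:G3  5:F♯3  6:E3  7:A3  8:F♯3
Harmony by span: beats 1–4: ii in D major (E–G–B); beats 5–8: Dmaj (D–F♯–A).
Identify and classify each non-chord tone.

The harmony at that moment is E minor triad (E, G, B); F♯3 is not a chord tone.
It is approached by step down from G3 and left by step down to E3.
Step in, step out in the same direction — a passing tone.
The harmony at that moment is D major triad (D, F♯, A); E3 is not a chord tone.
It is approached by step down from F♯3 and left by leap up to A3.
Step in, leap out — an escape tone.

F♯3 (beat 2) — passing tone; E3 (beat 6) — escape tone.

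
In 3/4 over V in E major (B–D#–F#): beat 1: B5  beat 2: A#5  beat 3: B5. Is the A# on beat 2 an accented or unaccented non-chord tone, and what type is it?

The harmony at that moment is B major triad (B, D#, F#); A#5 is not a chord tone.
It is approached by step down from B5 and left by step up to B5.
Step away and step back to the same note — a neighbor tone (lower neighbor).
It falls on a weak beat, so it is unaccented.

Unaccented neighbor tone.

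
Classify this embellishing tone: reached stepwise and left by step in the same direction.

Passing tone.

Approach: by step. Departure: by step, continuing in the same direction.
Stepwise on both sides with no change of direction means the note fills in the space between two different chord tones — a passing tone. (Had it turned back to its starting note it would be a neighbor tone instead.)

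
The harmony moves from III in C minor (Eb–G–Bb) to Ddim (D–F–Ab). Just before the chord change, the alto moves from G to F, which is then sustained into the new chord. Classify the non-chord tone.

The harmony at that moment is Eb major triad (Eb, G, Bb); F is not a chord tone.
It is approached by step down from G and then sustained as the same pitch into the next harmony.
Arriving early and becoming a chord tone when the harmony changes — an anticipation.

F is an anticipation.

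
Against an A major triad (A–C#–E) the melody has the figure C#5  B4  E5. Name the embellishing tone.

The harmony at that moment is A major triad (A, C#, E); B4 is not a chord tone.
It is approached by step down from C#5 and left by leap up to E5.
Step in, leap out — an escape tone.

B4 is an escape tone.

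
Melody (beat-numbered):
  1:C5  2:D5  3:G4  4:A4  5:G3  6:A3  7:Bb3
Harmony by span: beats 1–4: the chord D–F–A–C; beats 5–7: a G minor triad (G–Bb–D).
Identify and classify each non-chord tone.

The harmony at that moment is D minor seventh chord (D, F, A, C); G4 is not a chord tone.
It is approached by leap down from D5 and left by step up to A4.
Leap in, step out — an appoggiatura.
The harmony at that moment is G minor triad (G, Bb, D); A3 is not a chord tone.
It is approached by step up from G3 and left by step up to Bb3.
Step in, step out in the same direction — a passing tone.

G4 (beat 3) — appoggiatura; A3 (beat 6) — passing tone.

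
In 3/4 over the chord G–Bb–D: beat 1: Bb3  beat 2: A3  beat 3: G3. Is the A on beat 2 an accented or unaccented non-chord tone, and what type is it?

The harmony at that moment is G minor triad (G, Bb, D); A3 is not a chord tone.
It is approached by step down from Bb3 and left by step down to G3.
Step in, step out in the same direction — a passing tone.
It falls on a weak beat, so it is unaccented.

Unaccented passing tone.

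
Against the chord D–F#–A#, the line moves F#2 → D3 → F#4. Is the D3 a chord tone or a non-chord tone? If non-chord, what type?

D augmented triad contains D, F#, A#; D is the root, so it is a chord tone.

Chord tone (the root of D augmented triad).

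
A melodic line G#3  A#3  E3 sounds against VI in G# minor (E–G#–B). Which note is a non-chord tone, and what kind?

A#3 is an escape tone.

The harmony at that moment is E major triad (E, G#, B); A#3 is not a chord tone.
It is approached by step up from G#3 and left by leap down to E3.
Step in, leap out — an escape tone.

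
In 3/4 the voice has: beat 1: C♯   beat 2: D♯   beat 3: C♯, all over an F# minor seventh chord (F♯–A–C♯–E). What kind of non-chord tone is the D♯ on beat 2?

The harmony at that moment is F♯ minor seventh chord (F♯, A, C♯, E); D♯ is not a chord tone.
It is approached by step up from C♯ and left by step down to C♯.
Step away and step back to the same note — a neighbor tone (upper neighbor).

Upper neighbor tone.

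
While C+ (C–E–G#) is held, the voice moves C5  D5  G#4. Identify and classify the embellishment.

The harmony at that moment is C augmented triad (C, E, G#); D5 is not a chord tone.
It is approached by step up from C5 and left by leap down to G#4.
Step in, leap out — an escape tone.

D5 is an escape tone.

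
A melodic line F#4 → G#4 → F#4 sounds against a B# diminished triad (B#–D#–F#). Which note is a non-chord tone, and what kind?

The harmony at that moment is B# diminished triad (B#, D#, F#); G#4 is not a chord tone.
It is approached by step up from F#4 and left by step down to F#4.
Step away and step back to the same note — a neighbor tone (upper neighbor).

G#4 is a neighbor tone.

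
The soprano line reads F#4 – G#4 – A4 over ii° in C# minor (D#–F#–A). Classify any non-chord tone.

G#4 is a passing tone.

The harmony at that moment is D# diminished triad (D#, F#, A); G#4 is not a chord tone.
It is approached by step up from F#4 and left by step up to A4.
Step in, step out in the same direction — a passing tone.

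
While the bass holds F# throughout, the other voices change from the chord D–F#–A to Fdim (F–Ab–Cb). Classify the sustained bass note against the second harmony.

Pedal tone (pedal point).

The harmony at that moment is F diminished triad (F, Ab, Cb); F# is not a chord tone.
It is held over (the same pitch as the preceding F#) and then sustained as the same pitch into the next harmony.
Sustained through a change of harmony — a pedal tone.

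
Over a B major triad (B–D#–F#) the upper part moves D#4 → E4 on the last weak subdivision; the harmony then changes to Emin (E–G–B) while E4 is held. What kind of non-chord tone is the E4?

E4 is an anticipation.

The harmony at that moment is B major triad (B, D#, F#); E4 is not a chord tone.
It is approached by step up from D#4 and then sustained as the same pitch into the next harmony.
Arriving early and becoming a chord tone when the harmony changes — an anticipation.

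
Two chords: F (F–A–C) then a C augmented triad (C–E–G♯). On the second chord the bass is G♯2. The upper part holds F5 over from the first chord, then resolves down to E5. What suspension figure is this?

7–6 suspension.

At the second chord the bass is G♯2. The suspended F5 lies a seventh above the bass; after resolving down by step to E5, the interval above the bass becomes a sixth.
Suspension figures are named by those two intervals: 7–6.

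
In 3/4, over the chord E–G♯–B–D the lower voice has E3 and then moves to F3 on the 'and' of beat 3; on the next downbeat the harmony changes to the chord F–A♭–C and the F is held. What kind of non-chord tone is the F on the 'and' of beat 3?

The harmony at that moment is E dominant seventh chord (E, G♯, B, D); F3 is not a chord tone.
It is approached by step up from E3 and then sustained as the same pitch into the next harmony.
Arriving early and becoming a chord tone when the harmony changes — an anticipation.

Anticipation.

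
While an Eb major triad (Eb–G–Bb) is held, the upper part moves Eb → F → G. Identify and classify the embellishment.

F is a passing tone.

The harmony at that moment is Eb major triad (Eb, G, Bb); F is not a chord tone.
It is approached by step up from Eb and left by step up to G.
Step in, step out in the same direction — a passing tone.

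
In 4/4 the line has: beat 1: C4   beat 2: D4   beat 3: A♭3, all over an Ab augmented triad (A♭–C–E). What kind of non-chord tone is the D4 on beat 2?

The harmony at that moment is A♭ augmented triad (A♭, C, E); D4 is not a chord tone.
It is approached by step up from C4 and left by leap down to A♭3.
Step in, leap out, on a weak beat — an escape tone.

Escape tone.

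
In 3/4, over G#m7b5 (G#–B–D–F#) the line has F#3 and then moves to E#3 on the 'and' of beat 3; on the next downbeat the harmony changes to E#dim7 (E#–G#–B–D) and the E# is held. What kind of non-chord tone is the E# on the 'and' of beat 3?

The harmony at that moment is G# half-diminished seventh chord (G#, B, D, F#); E#3 is not a chord tone.
It is approached by step down from F#3 and then sustained as the same pitch into the next harmony.
Arriving early and becoming a chord tone when the harmony changes — an anticipation.

Anticipation.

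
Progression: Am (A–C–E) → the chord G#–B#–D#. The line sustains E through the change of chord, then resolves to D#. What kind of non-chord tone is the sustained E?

E is a suspension.

The harmony at that moment is G# major triad (G#, B#, D#); E is not a chord tone.
It is held over (the same pitch as the preceding E) and left by step down to D#.
Held over from the previous chord and resolving down by step — a suspension.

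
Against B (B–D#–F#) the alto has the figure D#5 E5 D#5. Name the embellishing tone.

The harmony at that moment is B major triad (B, D#, F#); E5 is not a chord tone.
It is approached by step up from D#5 and left by step down to D#5.
Step away and step back to the same note — a neighbor tone (upper neighbor).

E5 is a neighbor tone.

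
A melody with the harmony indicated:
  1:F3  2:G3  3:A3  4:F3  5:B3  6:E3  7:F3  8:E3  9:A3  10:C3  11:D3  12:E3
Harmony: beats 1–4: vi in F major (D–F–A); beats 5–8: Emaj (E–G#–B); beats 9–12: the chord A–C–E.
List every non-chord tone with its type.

G3 (beat 2) — passing tone; F3 (beat 7) — neighbor tone; D3 (beat 11) — passing tone.

The harmony at that moment is D minor triad (D, F, A); G3 is not a chord tone.
It is approached by step up from F3 and left by step up to A3.
Step in, step out in the same direction — a passing tone.
The harmony at that moment is E major triad (E, G#, B); F3 is not a chord tone.
It is approached by step up from E3 and left by step down to E3.
Step away and step back to the same note — a neighbor tone (upper neighbor).
The harmony at that moment is A minor triad (A, C, E); D3 is not a chord tone.
It is approached by step up from C3 and left by step up to E3.
Step in, step out in the same direction — a passing tone.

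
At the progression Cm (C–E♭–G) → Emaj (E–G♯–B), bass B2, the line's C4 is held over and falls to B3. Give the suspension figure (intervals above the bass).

9–8 suspension.

At the second chord the bass is B2. The suspended C4 lies a ninth above the bass; after resolving down by step to B3, the interval above the bass becomes an octave.
Suspension figures are named by those two intervals: 9–8.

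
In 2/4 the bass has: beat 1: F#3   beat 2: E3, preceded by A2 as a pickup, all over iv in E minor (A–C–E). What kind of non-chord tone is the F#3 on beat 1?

The harmony at that moment is A minor triad (A, C, E); F#3 is not a chord tone.
It is approached by leap up from A2 and left by step down to E3.
Leap in, step out, metrically accented — an appoggiatura.

Appoggiatura.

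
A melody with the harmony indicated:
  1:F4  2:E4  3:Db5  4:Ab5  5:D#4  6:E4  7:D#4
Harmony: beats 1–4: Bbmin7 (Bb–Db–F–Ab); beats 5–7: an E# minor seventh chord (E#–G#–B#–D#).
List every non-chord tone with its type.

The harmony at that moment is Bb minor seventh chord (Bb, Db, F, Ab); E4 is not a chord tone.
It is approached by step down from F4 and left by leap up to Db5.
Step in, leap out — an escape tone.
The harmony at that moment is E# minor seventh chord (E#, G#, B#, D#); E4 is not a chord tone.
It is approached by step up from D#4 and left by step down to D#4.
Step away and step back to the same note — a neighbor tone (upper neighbor).

E4 (beat 2) — escape tone; E4 (beat 6) — neighbor tone.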